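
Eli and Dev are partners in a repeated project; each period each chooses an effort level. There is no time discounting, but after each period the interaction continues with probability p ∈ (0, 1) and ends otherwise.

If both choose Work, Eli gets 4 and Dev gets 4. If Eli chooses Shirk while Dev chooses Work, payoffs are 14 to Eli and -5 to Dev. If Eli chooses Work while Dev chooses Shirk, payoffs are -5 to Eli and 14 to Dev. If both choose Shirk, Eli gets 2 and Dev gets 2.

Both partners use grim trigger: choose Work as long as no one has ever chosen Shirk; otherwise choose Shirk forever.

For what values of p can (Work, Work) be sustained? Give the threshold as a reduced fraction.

With no time discounting, the continuation probability p plays the role of the discount factor.
Grim-trigger IC: 4/(1−p) ≥ 14 + 2p/(1−p) ⇒ p ≥ (14−4)/(14−2) = 5/6.

5/6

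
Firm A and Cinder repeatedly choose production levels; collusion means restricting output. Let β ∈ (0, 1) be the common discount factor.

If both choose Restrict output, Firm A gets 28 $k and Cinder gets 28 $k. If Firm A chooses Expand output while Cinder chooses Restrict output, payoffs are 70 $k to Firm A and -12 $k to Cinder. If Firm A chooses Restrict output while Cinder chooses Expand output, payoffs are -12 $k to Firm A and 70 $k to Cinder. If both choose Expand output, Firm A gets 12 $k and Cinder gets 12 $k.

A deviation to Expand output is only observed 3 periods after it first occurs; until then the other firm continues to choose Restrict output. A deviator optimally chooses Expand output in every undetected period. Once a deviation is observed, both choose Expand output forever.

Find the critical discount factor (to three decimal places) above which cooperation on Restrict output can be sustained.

Deviating for the 3 undetected periods gains 70−28 = 42 per period over cooperation, then loses 28−12 = 16 per period forever once punishment starts.
Gain: 42(1 + β + … + β^2); loss: 16·β^3/(1−β).
No profitable deviation ⇔ 42(1−β^3) ≤ 16·β^3, i.e. β^3 ≥ 42/(42+16) = 21/29.
Hence β ≥ (21/29)^(1/3) ≈ 0.898.

0.898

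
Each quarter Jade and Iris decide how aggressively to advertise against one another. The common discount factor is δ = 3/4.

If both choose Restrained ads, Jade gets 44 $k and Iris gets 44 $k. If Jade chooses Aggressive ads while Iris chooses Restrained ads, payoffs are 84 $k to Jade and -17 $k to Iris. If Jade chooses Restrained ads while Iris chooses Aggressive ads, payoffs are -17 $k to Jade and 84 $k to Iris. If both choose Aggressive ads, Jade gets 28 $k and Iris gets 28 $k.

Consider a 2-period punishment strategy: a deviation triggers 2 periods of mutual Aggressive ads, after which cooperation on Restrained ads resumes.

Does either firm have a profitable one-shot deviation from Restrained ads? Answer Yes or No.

Comparing payoff streams over the 3 periods until play realigns: cooperate → 44(1+δ+…+δ^2); deviate → 84 + 28(δ+…+δ^2).
Cooperation is sustained iff (44−28)(δ+…+δ^2) ≥ 84−44.
δ+…+δ^2 = 3/4·(1−(3/4)^2)/(1−3/4) = 1.3125, and (84−44)/(44−28) = 2.5000.
1.3125 < 2.5000, so cooperation is not sustainable.

Yes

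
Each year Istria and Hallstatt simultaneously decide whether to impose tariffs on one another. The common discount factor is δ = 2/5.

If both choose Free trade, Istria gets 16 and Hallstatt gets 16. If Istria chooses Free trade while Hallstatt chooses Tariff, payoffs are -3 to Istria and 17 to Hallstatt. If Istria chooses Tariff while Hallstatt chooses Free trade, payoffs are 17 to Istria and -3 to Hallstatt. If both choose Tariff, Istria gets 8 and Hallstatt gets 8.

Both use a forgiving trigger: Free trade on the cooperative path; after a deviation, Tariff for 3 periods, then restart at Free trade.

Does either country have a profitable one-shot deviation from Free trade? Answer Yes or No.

No

IC: δ+…+δ^3 ≥ (17−16)/(16−8) = 1/8.
At δ = 2/5: partial sum = 0.6240 ≥ 0.1250. Cooperation sustainable.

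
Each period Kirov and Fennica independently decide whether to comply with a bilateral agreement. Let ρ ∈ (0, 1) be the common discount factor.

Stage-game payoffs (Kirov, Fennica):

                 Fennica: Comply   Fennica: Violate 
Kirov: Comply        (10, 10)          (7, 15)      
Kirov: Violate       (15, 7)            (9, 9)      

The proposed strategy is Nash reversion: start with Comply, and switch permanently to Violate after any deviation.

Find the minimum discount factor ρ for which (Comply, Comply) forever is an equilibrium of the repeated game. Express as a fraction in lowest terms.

5/6

Under grim trigger the critical discount factor is (T−C)/(T−P) with T = 15, C = 10, P = 9.
ρ* = (15−10)/(15−9) = 5/6.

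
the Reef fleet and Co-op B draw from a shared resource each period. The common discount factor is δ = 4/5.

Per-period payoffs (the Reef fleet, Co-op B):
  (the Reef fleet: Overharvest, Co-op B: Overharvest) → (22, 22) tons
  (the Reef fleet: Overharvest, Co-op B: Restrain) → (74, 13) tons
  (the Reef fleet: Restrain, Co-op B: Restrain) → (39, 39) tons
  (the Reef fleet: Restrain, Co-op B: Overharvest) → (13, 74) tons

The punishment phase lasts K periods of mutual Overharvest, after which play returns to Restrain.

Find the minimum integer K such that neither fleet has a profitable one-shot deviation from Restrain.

4

No profitable deviation requires (39−22)(δ+…+δ^K) ≥ 74−39, i.e. δ+…+δ^K ≥ 35/17 ≈ 2.0588.
With δ = 4/5, the partial sums are K=1: 0.8000, K=2: 1.4400, K=3: 1.9520, K=4: 2.3616.
K = 4 is the first length at which the sum reaches 2.0588.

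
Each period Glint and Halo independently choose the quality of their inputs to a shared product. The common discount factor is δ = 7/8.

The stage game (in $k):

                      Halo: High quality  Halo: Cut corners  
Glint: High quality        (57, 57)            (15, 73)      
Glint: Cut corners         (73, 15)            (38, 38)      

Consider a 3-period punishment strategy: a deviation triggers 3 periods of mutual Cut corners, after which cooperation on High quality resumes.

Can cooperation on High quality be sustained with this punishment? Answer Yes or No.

A one-shot deviation gives 73 now, then 38 for 3 periods, then back to 57.
Gain from deviating: (73−57) today; loss: (57−38) in each of the next 3 periods.
No-deviation condition: (57−38)(δ+…+δ^3) ≥ 73−57, i.e. δ+…+δ^3 ≥ 16/19.
At δ = 7/8: δ+…+δ^3 = 2.3105 ≥ 0.8421.
So cooperation is sustainable.

Yes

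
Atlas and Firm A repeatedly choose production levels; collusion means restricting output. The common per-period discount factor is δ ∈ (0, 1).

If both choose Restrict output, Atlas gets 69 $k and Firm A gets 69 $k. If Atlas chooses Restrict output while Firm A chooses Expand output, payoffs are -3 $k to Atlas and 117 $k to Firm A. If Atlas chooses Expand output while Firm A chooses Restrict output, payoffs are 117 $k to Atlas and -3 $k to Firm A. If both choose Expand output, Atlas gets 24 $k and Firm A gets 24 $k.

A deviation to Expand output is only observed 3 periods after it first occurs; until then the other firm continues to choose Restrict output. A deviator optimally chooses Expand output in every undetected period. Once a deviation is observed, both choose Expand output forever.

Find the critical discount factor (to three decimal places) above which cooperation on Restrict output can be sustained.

0.802

The best deviation is to choose Expand output for all 3 undetected periods, earning 117 each, then 24 forever once detected.
Deviation value: 117(1−δ^3)/(1−δ) + 24δ^3/(1−δ); cooperation value: 69/(1−δ).
IC: 69 ≥ 117(1−δ^3) + 24δ^3 = 117 − 93δ^3.
So δ^3 ≥ 48/93 = 16/31, giving δ ≥ (16/31)^(1/3) ≈ 0.802.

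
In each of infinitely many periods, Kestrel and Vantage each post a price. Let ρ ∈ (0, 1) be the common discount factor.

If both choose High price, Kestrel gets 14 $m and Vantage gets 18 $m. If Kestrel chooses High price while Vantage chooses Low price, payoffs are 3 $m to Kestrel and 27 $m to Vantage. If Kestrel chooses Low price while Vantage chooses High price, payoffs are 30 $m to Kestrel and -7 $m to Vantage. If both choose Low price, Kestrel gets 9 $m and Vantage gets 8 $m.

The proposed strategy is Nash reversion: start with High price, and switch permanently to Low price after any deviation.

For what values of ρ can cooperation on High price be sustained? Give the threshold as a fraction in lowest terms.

Kestrel: cooperation gives 14 each period; deviation gives 30 once then 9 forever.
  14/(1−ρ) ≥ 30 + 9ρ/(1−ρ) ⇒ ρ ≥ 16/21.
Vantage: cooperation gives 18 each period; deviation gives 27 once then 8 forever.
  ρ ≥ 9/19.
Both must hold, so the binding constraint is Kestrel's: ρ ≥ 16/21.

16/21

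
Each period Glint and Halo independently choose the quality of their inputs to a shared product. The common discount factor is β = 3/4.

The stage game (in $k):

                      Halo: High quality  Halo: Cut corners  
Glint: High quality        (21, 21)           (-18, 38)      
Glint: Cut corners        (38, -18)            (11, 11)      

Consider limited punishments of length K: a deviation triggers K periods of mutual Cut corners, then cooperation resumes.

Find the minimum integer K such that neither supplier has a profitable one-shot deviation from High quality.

No profitable deviation requires (21−11)(β+…+β^K) ≥ 38−21, i.e. β+…+β^K ≥ 17/10 ≈ 1.7000.
With β = 3/4, the partial sums are K=1: 0.7500, K=2: 1.3125, K=3: 1.7344.
K = 3 is the first length at which the sum reaches 1.7000.

3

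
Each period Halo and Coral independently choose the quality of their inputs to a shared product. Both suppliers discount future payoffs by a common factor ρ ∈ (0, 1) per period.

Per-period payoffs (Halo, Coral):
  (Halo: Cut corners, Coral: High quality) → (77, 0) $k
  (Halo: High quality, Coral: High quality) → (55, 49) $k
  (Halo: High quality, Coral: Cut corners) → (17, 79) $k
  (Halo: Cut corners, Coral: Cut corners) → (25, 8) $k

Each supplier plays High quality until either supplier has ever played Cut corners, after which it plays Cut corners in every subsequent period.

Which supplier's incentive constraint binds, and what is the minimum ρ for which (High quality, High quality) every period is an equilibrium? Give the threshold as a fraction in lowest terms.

Halo's threshold: (77−55)/(77−25) = 11/26.
Coral's threshold: (79−49)/(79−8) = 30/71.
11/26 > 30/71, so Halo binds and ρ* = 11/26.

Halo; ρ ≥ 11/26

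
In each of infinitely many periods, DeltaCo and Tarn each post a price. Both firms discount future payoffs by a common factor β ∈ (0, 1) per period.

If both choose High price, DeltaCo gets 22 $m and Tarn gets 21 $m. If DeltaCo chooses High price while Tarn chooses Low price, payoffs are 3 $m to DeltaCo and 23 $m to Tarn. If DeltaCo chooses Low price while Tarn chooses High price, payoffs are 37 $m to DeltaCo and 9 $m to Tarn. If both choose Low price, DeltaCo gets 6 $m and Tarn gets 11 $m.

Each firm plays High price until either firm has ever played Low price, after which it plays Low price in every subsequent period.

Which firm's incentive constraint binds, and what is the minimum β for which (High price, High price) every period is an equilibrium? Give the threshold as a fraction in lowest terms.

DeltaCo: cooperation gives 22 each period; deviation gives 37 once then 6 forever.
  22/(1−β) ≥ 37 + 6β/(1−β) ⇒ β ≥ 15/31.
Tarn: cooperation gives 21 each period; deviation gives 23 once then 11 forever.
  β ≥ 2/12 = 1/6.
Both must hold, so the binding constraint is DeltaCo's: β ≥ 15/31.

DeltaCo; β ≥ 15/31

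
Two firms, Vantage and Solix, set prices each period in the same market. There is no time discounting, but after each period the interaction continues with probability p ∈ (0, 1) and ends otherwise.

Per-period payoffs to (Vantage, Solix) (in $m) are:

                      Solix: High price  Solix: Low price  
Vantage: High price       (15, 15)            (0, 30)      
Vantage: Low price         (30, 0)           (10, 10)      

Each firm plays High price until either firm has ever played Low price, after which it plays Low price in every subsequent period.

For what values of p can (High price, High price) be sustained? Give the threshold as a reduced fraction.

3/4

With no time discounting, the continuation probability p plays the role of the discount factor.
Grim-trigger IC: 15/(1−p) ≥ 30 + 10p/(1−p) ⇒ p ≥ (30−15)/(30−10) = 3/4.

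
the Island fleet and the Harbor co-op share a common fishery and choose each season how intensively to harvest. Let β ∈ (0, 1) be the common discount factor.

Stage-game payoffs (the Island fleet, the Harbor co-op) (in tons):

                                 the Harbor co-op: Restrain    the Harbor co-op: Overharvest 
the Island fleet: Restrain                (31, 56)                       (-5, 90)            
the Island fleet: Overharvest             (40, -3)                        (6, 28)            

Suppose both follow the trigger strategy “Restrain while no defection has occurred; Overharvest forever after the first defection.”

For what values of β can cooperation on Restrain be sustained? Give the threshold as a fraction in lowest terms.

17/31

For the Island fleet: deviation gain 40−31 = 9, per-period punishment loss 31−6 = 25. IC gives β ≥ 9/34.
For the Harbor co-op: gain 34, loss 28 per period, so β ≥ 34/62 = 17/31.
The tighter constraint is the Harbor co-op's, so cooperation needs β ≥ 17/31.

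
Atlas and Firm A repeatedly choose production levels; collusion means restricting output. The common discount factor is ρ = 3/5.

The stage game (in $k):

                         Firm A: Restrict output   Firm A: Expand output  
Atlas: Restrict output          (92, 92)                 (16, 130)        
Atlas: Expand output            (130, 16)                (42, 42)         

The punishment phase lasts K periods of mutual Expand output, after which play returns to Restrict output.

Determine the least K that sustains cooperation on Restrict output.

No profitable deviation requires (92−42)(ρ+…+ρ^K) ≥ 130−92, i.e. ρ+…+ρ^K ≥ 19/25 ≈ 0.7600.
With ρ = 3/5, the partial sums are K=1: 0.6000, K=2: 0.9600.
K = 2 is the first length at which the sum reaches 0.7600.

2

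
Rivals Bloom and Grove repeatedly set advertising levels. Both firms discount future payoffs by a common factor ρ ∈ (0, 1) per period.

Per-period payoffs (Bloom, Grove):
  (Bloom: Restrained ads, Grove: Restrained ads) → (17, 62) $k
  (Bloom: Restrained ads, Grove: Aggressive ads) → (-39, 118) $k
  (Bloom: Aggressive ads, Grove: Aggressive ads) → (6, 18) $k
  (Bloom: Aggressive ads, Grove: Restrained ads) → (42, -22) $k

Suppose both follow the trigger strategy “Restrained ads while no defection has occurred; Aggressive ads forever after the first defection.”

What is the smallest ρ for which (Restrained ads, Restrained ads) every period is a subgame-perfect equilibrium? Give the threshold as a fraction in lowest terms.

For Bloom: deviation gain 42−17 = 25, per-period punishment loss 17−6 = 11. IC gives ρ ≥ 25/36.
For Grove: gain 56, loss 44 per period, so ρ ≥ 56/100 = 14/25.
The tighter constraint is Bloom's, so cooperation needs ρ ≥ 25/36.

25/36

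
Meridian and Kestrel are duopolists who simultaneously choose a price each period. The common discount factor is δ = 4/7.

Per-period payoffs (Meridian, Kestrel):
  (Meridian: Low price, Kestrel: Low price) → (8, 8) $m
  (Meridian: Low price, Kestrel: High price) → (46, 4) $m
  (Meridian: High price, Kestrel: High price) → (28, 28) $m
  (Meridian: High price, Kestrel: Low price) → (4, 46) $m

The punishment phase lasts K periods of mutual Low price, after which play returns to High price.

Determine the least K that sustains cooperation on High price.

Need Σ_{k=1}^{K} δ^k ≥ (46−28)/(28−8) = 0.9000 at δ = 4/7.
At K = 2 the sum is 0.8980 < 0.9000; at K = 3 it is 1.0845 ≥ 0.9000.
So the minimum punishment length is K = 3.

3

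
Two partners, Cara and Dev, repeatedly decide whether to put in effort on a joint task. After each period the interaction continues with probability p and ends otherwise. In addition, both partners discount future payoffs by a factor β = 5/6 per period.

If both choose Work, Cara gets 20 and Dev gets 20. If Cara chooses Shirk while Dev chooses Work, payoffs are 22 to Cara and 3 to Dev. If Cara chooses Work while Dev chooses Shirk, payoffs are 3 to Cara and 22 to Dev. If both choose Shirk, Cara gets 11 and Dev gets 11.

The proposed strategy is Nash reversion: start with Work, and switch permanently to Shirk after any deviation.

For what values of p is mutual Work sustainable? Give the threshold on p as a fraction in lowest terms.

Expected continuation weight on next period's payoff is β·p = 5/6·p, which plays the role of the discount factor.
Cooperation requires 5/6·p ≥ (22−20)/(22−11) = 2/11, hence p ≥ 12/55.

12/55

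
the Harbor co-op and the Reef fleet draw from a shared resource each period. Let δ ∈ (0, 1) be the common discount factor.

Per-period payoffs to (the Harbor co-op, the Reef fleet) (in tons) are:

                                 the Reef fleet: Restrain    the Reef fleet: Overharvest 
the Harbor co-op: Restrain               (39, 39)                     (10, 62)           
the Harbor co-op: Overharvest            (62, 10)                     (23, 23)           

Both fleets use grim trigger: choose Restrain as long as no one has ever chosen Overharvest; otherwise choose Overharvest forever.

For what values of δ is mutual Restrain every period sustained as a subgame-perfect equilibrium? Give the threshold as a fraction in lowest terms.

39/(1−δ) ≥ 62 + 23δ/(1−δ)
39 ≥ 62 − 39δ
δ ≥ 23/39.

23/39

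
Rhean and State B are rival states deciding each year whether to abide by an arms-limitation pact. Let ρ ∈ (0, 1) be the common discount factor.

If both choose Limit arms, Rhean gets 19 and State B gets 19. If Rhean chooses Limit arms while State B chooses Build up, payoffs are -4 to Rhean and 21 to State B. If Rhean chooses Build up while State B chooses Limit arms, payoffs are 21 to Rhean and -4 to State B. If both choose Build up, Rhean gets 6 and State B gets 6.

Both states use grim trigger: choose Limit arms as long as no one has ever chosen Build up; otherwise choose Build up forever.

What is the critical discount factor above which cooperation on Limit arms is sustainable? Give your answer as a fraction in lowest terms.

2/15

One-period gain from deviating is 21 − 19 = 2. The loss is 19 − 6 = 13 in every subsequent period, with present value 13·ρ/(1−ρ).
Deviation is unprofitable when 13·ρ/(1−ρ) ≥ 2, i.e. ρ/(1−ρ) ≥ 2/13.
Equivalently ρ ≥ 2/(2+13) = 2/15.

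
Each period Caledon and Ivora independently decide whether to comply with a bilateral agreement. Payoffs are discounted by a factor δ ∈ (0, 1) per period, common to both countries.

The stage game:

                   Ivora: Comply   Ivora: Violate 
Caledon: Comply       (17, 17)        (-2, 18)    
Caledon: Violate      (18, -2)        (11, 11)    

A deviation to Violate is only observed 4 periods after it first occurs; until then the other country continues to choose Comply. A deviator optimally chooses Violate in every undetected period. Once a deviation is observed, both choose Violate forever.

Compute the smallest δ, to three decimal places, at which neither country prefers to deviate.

A deviator earns 18 for 4 periods, then 11 forever; cooperating earns 17 forever. Multiplying the IC by (1−δ):
17 ≥ 18(1−δ^4) + 11δ^4, so 7·δ^4 ≥ 1 and δ^4 ≥ 1/7.
δ ≥ (1/7)^(1/4) ≈ 0.615.

0.615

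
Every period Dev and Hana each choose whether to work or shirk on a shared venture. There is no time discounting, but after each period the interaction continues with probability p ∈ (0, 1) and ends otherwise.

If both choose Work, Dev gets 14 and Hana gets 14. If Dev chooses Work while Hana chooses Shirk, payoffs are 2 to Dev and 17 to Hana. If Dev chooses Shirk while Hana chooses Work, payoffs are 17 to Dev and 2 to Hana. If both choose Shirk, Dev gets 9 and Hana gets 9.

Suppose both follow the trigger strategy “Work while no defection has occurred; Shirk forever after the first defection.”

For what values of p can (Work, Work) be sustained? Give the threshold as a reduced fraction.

3/8

With no time discounting, the continuation probability p plays the role of the discount factor.
Grim-trigger IC: 14/(1−p) ≥ 17 + 9p/(1−p) ⇒ p ≥ (17−14)/(17−9) = 3/8.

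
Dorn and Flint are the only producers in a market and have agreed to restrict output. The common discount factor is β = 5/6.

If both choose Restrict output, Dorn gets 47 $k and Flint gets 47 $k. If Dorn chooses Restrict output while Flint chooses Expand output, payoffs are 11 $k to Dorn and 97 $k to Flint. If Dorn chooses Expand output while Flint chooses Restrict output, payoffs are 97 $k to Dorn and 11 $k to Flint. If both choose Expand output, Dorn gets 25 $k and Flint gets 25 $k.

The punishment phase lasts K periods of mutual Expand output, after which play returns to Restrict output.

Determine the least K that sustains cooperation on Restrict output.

Need Σ_{k=1}^{K} β^k ≥ (97−47)/(47−25) = 2.2727 at β = 5/6.
At K = 3 the sum is 2.1065 < 2.2727; at K = 4 it is 2.5887 ≥ 2.2727.
So the minimum punishment length is K = 4.

4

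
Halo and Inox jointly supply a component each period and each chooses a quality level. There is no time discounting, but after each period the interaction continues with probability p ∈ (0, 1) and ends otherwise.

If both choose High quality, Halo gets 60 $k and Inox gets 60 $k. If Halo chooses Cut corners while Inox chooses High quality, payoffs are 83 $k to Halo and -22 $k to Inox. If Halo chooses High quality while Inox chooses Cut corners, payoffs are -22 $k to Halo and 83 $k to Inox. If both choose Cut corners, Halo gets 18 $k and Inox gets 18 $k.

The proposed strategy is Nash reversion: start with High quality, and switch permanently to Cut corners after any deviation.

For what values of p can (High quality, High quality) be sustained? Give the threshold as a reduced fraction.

23/65

Expected cooperation value is 60 + p·60 + p²·60 + … = 60/(1−p); deviation gives 83 + p·18/(1−p).
60 ≥ 83(1−p) + 18p ⇒ 65p ≥ 23 ⇒ p ≥ 23/65.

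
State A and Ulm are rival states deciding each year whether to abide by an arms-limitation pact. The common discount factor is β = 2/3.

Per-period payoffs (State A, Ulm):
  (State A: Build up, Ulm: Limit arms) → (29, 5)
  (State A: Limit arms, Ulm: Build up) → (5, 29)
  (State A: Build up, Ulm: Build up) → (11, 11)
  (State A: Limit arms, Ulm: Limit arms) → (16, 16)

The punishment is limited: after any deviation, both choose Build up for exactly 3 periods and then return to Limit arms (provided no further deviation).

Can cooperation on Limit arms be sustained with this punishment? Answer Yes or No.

Comparing payoff streams over the 4 periods until play realigns: cooperate → 16(1+β+…+β^3); deviate → 29 + 11(β+…+β^3).
Cooperation is sustained iff (16−11)(β+…+β^3) ≥ 29−16.
β+…+β^3 = 2/3·(1−(2/3)^3)/(1−2/3) = 1.4074, and (29−16)/(16−11) = 2.6000.
1.4074 < 2.6000, so cooperation is not sustainable.

No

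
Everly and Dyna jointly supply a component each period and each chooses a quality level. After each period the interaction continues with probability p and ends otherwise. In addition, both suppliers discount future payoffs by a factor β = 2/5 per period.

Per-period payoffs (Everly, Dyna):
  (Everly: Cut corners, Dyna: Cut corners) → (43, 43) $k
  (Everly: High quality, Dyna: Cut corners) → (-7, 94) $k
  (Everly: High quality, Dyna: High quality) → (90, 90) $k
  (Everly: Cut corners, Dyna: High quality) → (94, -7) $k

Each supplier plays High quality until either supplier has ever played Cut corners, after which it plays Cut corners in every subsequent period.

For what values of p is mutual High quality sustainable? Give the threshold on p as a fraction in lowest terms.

With continuation probability p and discount β, the effective per-period discount factor is βp.
Grim-trigger IC: βp ≥ (94−90)/(94−43) = 4/51.
So p ≥ (4/51)/(2/5) = 10/51.

10/51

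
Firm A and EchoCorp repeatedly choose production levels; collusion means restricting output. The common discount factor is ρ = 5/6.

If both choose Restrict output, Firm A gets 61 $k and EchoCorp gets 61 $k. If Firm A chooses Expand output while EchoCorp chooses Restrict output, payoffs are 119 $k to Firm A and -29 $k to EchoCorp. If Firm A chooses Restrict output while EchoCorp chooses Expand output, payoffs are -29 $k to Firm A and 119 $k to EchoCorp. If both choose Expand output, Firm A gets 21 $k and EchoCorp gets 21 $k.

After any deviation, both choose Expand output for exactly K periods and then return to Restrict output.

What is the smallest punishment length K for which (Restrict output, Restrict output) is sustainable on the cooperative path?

Need Σ_{k=1}^{K} ρ^k ≥ (119−61)/(61−21) = 1.4500 at ρ = 5/6.
At K = 1 the sum is 0.8333 < 1.4500; at K = 2 it is 1.5278 ≥ 1.4500.
So the minimum punishment length is K = 2.

2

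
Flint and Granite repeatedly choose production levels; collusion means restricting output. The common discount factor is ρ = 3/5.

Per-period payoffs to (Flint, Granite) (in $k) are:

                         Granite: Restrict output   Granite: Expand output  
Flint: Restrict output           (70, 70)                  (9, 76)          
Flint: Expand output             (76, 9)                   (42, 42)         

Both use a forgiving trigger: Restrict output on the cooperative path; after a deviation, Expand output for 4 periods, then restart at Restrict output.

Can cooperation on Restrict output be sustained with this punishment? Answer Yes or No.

Yes

Comparing payoff streams over the 5 periods until play realigns: cooperate → 70(1+ρ+…+ρ^4); deviate → 76 + 42(ρ+…+ρ^4).
Cooperation is sustained iff (70−42)(ρ+…+ρ^4) ≥ 76−70.
ρ+…+ρ^4 = 3/5·(1−(3/5)^4)/(1−3/5) = 1.3056, and (76−70)/(70−42) = 0.2143.
1.3056 ≥ 0.2143, so cooperation is sustainable.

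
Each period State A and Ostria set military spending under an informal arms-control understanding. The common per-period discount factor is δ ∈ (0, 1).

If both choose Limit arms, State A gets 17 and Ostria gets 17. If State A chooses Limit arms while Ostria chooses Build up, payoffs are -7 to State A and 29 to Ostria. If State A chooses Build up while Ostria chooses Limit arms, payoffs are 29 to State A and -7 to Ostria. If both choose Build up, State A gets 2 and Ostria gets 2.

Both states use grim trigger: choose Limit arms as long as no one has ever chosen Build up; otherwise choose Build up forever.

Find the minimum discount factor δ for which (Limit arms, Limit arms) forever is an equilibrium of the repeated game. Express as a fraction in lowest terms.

4/9

17/(1−δ) ≥ 29 + 2δ/(1−δ)
17 ≥ 29 − 27δ
δ ≥ 12/27 = 4/9.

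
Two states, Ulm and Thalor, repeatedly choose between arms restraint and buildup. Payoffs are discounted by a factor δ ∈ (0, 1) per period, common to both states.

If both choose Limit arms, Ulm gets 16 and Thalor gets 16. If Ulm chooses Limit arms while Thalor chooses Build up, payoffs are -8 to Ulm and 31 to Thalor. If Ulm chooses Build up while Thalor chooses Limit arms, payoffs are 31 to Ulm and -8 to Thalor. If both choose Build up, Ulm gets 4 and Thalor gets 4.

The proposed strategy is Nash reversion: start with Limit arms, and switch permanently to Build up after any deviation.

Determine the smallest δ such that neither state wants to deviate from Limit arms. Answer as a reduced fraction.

5/9

Cooperation forever yields 16 each period: 16/(1−δ).
Deviating yields 31 once, then 4 forever: 31 + 4δ/(1−δ).
No profitable deviation requires 16/(1−δ) ≥ 31 + 4δ/(1−δ).
Multiplying by (1−δ): 16 ≥ 31(1−δ) + 4δ = 31 − 27δ.
So 27δ ≥ 15, i.e. δ ≥ 15/27 = 5/9.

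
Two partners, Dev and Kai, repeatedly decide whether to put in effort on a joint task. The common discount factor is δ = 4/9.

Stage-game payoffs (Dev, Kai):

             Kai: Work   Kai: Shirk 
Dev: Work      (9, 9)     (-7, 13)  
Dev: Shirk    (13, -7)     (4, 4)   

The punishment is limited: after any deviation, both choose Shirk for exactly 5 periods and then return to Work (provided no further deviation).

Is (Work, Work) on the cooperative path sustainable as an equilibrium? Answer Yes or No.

No

Comparing payoff streams over the 6 periods until play realigns: cooperate → 9(1+δ+…+δ^5); deviate → 13 + 4(δ+…+δ^5).
Cooperation is sustained iff (9−4)(δ+…+δ^5) ≥ 13−9.
δ+…+δ^5 = 4/9·(1−(4/9)^5)/(1−4/9) = 0.7861, and (13−9)/(9−4) = 0.8000.
0.7861 < 0.8000, so cooperation is not sustainable.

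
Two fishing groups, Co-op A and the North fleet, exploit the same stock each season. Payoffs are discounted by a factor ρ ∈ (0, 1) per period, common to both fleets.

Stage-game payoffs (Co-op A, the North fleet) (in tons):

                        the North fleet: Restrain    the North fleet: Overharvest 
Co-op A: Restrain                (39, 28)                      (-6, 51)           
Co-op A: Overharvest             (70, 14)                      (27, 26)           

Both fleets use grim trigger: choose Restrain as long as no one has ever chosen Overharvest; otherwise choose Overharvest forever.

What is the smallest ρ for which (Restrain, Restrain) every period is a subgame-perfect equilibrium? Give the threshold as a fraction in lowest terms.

Co-op A: cooperation gives 39 each period; deviation gives 70 once then 27 forever.
  39/(1−ρ) ≥ 70 + 27ρ/(1−ρ) ⇒ ρ ≥ 31/43.
the North fleet: cooperation gives 28 each period; deviation gives 51 once then 26 forever.
  ρ ≥ 23/25.
Both must hold, so the binding constraint is the North fleet's: ρ ≥ 23/25.

23/25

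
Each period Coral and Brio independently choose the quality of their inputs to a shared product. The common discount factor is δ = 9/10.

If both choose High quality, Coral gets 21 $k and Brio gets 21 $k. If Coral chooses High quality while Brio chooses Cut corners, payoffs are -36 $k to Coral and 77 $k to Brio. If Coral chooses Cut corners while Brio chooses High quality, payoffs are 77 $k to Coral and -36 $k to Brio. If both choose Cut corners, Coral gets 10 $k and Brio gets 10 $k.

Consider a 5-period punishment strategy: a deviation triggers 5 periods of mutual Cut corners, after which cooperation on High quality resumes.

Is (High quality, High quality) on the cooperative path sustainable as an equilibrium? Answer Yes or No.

No

Comparing payoff streams over the 6 periods until play realigns: cooperate → 21(1+δ+…+δ^5); deviate → 77 + 10(δ+…+δ^5).
Cooperation is sustained iff (21−10)(δ+…+δ^5) ≥ 77−21.
δ+…+δ^5 = 9/10·(1−(9/10)^5)/(1−9/10) = 3.6856, and (77−21)/(21−10) = 5.0909.
3.6856 < 5.0909, so cooperation is not sustainable.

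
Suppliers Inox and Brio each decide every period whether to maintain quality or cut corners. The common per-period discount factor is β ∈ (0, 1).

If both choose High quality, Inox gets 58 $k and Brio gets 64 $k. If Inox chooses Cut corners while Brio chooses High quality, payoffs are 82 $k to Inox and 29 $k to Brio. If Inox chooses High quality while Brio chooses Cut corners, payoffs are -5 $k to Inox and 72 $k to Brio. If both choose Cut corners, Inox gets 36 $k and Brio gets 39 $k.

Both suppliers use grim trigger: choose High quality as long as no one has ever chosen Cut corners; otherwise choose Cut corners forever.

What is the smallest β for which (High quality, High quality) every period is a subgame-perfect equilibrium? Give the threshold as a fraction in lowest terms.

Inox: cooperation gives 58 each period; deviation gives 82 once then 36 forever.
  58/(1−β) ≥ 82 + 36β/(1−β) ⇒ β ≥ 24/46 = 12/23.
Brio: cooperation gives 64 each period; deviation gives 72 once then 39 forever.
  β ≥ 8/33.
Both must hold, so the binding constraint is Inox's: β ≥ 12/23.

12/23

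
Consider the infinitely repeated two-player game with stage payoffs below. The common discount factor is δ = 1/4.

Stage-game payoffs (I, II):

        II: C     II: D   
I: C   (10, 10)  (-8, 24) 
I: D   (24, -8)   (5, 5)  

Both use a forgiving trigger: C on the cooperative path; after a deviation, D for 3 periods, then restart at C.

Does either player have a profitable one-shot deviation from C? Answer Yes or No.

Yes

Comparing payoff streams over the 4 periods until play realigns: cooperate → 10(1+δ+…+δ^3); deviate → 24 + 5(δ+…+δ^3).
Cooperation is sustained iff (10−5)(δ+…+δ^3) ≥ 24−10.
δ+…+δ^3 = 1/4·(1−(1/4)^3)/(1−1/4) = 0.3281, and (24−10)/(10−5) = 2.8000.
0.3281 < 2.8000, so cooperation is not sustainable.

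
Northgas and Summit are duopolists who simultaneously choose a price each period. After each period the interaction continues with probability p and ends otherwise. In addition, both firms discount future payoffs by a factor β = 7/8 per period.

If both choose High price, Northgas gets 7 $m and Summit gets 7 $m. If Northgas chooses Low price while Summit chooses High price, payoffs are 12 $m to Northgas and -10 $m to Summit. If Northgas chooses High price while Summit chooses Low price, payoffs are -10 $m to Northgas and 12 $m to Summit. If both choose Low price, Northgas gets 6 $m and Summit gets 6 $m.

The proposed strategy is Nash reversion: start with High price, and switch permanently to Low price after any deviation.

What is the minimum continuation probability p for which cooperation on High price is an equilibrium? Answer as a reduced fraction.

Expected continuation weight on next period's payoff is β·p = 7/8·p, which plays the role of the discount factor.
Cooperation requires 7/8·p ≥ (12−7)/(12−6) = 5/6, hence p ≥ 20/21.

20/21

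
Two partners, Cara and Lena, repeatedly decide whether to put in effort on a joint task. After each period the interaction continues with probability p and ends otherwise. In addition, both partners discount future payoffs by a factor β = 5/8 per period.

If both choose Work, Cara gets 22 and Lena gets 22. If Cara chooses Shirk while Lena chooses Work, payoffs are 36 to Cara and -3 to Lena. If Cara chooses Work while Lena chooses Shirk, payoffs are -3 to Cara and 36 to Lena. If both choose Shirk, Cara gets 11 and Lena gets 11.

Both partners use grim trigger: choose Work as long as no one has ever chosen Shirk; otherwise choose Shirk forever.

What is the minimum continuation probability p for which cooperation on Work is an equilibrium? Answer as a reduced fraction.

With continuation probability p and discount β, the effective per-period discount factor is βp.
Grim-trigger IC: βp ≥ (36−22)/(36−11) = 14/25.
So p ≥ (14/25)/(5/8) = 112/125.

112/125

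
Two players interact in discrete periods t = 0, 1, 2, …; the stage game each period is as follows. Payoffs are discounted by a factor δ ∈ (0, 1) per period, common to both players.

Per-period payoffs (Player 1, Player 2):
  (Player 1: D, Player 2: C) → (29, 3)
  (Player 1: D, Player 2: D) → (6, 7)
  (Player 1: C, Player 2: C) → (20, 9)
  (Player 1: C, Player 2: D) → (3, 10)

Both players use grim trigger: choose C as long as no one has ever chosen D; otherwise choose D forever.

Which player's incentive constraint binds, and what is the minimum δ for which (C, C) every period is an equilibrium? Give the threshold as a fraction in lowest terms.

Player 1: cooperation gives 20 each period; deviation gives 29 once then 6 forever.
  20/(1−δ) ≥ 29 + 6δ/(1−δ) ⇒ δ ≥ 9/23.
Player 2: cooperation gives 9 each period; deviation gives 10 once then 7 forever.
  δ ≥ 1/3.
Both must hold, so the binding constraint is Player 1's: δ ≥ 9/23.

Player 1; δ ≥ 9/23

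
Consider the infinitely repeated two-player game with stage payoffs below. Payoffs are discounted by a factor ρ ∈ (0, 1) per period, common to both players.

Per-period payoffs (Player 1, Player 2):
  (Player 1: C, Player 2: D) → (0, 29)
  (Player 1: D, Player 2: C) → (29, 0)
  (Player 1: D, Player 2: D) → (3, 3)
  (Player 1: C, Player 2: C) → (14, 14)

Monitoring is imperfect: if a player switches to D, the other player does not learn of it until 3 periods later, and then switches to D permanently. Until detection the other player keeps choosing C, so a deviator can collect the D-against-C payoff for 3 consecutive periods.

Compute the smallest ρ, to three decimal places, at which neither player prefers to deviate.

Deviating for the 3 undetected periods gains 29−14 = 15 per period over cooperation, then loses 14−3 = 11 per period forever once punishment starts.
Gain: 15(1 + ρ + … + ρ^2); loss: 11·ρ^3/(1−ρ).
No profitable deviation ⇔ 15(1−ρ^3) ≤ 11·ρ^3, i.e. ρ^3 ≥ 15/(15+11) = 15/26.
Hence ρ ≥ (15/26)^(1/3) ≈ 0.832.

0.832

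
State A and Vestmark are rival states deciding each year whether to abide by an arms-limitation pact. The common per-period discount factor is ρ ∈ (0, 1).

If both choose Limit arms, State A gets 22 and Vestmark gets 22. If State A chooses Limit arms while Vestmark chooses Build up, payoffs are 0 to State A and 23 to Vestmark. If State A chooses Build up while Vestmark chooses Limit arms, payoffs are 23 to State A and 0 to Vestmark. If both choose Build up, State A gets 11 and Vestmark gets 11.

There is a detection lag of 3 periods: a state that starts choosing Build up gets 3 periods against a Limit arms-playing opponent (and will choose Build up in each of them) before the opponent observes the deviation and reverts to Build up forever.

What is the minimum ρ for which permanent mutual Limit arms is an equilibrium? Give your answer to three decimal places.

The best deviation is to choose Build up for all 3 undetected periods, earning 23 each, then 11 forever once detected.
Deviation value: 23(1−ρ^3)/(1−ρ) + 11ρ^3/(1−ρ); cooperation value: 22/(1−ρ).
IC: 22 ≥ 23(1−ρ^3) + 11ρ^3 = 23 − 12ρ^3.
So ρ^3 ≥ 1/12, giving ρ ≥ (1/12)^(1/3) ≈ 0.437.

0.437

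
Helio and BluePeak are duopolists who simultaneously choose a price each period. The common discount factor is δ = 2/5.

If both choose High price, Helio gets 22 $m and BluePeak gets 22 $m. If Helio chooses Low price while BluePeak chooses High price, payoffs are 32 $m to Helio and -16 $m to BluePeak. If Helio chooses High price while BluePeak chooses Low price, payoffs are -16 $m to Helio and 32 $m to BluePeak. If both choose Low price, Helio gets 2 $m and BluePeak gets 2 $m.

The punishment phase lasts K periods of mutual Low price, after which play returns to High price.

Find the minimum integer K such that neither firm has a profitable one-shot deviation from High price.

2

IC: δ(1−δ^K)/(1−δ) ≥ (32−22)/(22−2) = 1/2.
With δ = 2/5: need 1 − δ^K ≥ 1/2·(1−2/5)/(2/5), i.e. δ^K ≤ 0.2500.
Since (2/5)^1 = 0.4000 and (2/5)^2 = 0.1600, the smallest such K is 2.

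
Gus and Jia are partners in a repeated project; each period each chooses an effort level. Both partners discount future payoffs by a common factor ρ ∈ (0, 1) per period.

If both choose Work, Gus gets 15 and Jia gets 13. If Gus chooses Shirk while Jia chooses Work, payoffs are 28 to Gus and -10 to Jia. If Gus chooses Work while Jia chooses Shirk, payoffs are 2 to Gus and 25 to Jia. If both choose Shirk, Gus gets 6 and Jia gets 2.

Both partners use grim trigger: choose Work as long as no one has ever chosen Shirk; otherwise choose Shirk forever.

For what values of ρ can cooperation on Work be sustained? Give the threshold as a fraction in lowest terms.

Gus: cooperation gives 15 each period; deviation gives 28 once then 6 forever.
  15/(1−ρ) ≥ 28 + 6ρ/(1−ρ) ⇒ ρ ≥ 13/22.
Jia: cooperation gives 13 each period; deviation gives 25 once then 2 forever.
  ρ ≥ 12/23.
Both must hold, so the binding constraint is Gus's: ρ ≥ 13/22.

13/22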